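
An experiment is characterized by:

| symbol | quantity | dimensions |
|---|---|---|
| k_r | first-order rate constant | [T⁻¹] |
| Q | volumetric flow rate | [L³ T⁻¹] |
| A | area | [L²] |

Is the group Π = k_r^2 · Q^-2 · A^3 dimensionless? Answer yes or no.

yes

Sum the exponent of each base dimension across the product:
  M: 2·[k_r]_M − 2·[Q]_M + 3·[A]_M = 2·(0) − 2·(0) + 3·(0) = 0
  L: 2·[k_r]_L − 2·[Q]_L + 3·[A]_L = 2·(0) − 2·(3) + 3·(2) = 0
  T: 2·[k_r]_T − 2·[Q]_T + 3·[A]_T = 2·(-1) − 2·(-1) + 3·(0) = 0
All base exponents vanish — dimensionless.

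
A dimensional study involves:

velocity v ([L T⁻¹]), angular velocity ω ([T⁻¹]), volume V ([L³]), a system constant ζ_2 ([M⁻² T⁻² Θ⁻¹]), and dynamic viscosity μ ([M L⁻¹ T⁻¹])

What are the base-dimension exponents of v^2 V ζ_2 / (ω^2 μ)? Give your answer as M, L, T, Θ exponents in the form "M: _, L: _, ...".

Collect each base-dimension exponent across the product:
  M: 2·(0) − 2·(0) + (0) + (-2) − (1) = -3
  L: 2·(1) − 2·(0) + (3) + (0) − (-1) = 6
  T: 2·(-1) − 2·(-1) + (0) + (-2) − (-1) = -1
  Θ: 2·(0) − 2·(0) + (0) + (-1) − (0) = -1
So the dimensions are [M⁻³ L⁶ T⁻¹ Θ⁻¹].

M: -3, L: 6, T: -1, Θ: -1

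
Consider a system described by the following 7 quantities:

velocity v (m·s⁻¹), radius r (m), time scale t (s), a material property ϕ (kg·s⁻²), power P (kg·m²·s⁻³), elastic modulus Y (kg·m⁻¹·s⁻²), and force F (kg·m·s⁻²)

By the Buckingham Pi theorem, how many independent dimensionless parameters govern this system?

There are 7 variables and 3 base dimensions (M, L, T).
The dimension matrix has rank 3.
Independent dimensionless groups: 7 − 3 = 4.

4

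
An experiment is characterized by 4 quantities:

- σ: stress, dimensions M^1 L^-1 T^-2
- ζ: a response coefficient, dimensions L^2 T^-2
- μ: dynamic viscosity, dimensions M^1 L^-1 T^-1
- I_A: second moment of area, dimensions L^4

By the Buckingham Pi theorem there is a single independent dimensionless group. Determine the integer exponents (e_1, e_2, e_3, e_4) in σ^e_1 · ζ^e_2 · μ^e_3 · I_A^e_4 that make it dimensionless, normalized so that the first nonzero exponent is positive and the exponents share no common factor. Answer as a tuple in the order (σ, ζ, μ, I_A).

M: e_1·(1) + e_2·(0) + e_3·(1) + e_4·(0) = 0
L: e_1·(-1) + e_2·(2) + e_3·(-1) + e_4·(4) = 0
T: e_1·(-2) + e_2·(-2) + e_3·(-1) + e_4·(0) = 0
Solving this homogeneous linear system for the smallest-integer solution (first nonzero entry positive) gives (4, -2, -4, 1).

(4, -2, -4, 1)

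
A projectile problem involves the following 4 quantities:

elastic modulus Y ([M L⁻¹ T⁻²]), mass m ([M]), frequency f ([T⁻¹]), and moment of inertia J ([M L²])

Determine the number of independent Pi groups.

1

There are 4 variables and 3 base dimensions (M, L, T).
The dimension matrix has rank 3.
Independent dimensionless groups: 4 − 3 = 1.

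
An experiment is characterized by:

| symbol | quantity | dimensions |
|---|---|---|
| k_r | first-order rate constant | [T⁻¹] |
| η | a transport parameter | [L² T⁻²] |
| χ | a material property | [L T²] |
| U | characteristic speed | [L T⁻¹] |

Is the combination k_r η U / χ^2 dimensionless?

no

Sum the exponent of each base dimension across the product:
  L: [k_r]_L + [η]_L − 2·[χ]_L + [U]_L = (0) + (2) − 2·(1) + (1) = 1
  T: [k_r]_T + [η]_T − 2·[χ]_T + [U]_T = (-1) + (-2) − 2·(2) + (-1) = -8
Net dimensions [L T⁻⁸] ≠ [1] — not dimensionless.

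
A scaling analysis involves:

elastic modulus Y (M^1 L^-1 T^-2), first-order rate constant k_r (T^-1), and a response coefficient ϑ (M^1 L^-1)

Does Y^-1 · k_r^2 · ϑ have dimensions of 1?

yes

Sum the exponent of each base dimension across the product:
  M: −[Y]_M + 2·[k_r]_M + [ϑ]_M = −(1) + 2·(0) + (1) = 0
  L: −[Y]_L + 2·[k_r]_L + [ϑ]_L = −(-1) + 2·(0) + (-1) = 0
  T: −[Y]_T + 2·[k_r]_T + [ϑ]_T = −(-2) + 2·(-1) + (0) = 0
All base exponents vanish — dimensionless.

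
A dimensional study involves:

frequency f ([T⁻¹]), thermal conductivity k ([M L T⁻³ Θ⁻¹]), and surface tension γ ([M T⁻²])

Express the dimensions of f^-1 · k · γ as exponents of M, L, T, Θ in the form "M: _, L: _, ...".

Collect each base-dimension exponent across the product:
  M: −(0) + (1) + (1) = 2
  L: −(0) + (1) + (0) = 1
  T: −(-1) + (-3) + (-2) = -4
  Θ: −(0) + (-1) + (0) = -1
So the dimensions are [M² L T⁻⁴ Θ⁻¹].

M: 2, L: 1, T: -4, Θ: -1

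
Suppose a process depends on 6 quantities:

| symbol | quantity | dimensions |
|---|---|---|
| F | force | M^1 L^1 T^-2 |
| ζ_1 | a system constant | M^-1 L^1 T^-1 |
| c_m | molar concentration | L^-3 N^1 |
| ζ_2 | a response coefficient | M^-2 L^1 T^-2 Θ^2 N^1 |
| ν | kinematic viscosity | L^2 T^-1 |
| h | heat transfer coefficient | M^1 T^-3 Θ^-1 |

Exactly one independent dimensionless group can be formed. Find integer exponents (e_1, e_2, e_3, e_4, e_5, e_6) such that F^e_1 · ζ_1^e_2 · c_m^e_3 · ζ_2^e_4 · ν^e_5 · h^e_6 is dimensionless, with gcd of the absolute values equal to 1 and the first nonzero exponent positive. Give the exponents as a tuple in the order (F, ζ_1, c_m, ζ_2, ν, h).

(3, 3, 1, -1, -1, -2)

M: e_1·(1) + e_2·(-1) + e_3·(0) + e_4·(-2) + e_5·(0) + e_6·(1) = 0
L: e_1·(1) + e_2·(1) + e_3·(-3) + e_4·(1) + e_5·(2) + e_6·(0) = 0
T: e_1·(-2) + e_2·(-1) + e_3·(0) + e_4·(-2) + e_5·(-1) + e_6·(-3) = 0
Θ: e_1·(0) + e_2·(0) + e_3·(0) + e_4·(2) + e_5·(0) + e_6·(-1) = 0
N: e_1·(0) + e_2·(0) + e_3·(1) + e_4·(1) + e_5·(0) + e_6·(0) = 0
Solving this homogeneous linear system for the smallest-integer solution (first nonzero entry positive) gives (3, 3, 1, -1, -1, -2).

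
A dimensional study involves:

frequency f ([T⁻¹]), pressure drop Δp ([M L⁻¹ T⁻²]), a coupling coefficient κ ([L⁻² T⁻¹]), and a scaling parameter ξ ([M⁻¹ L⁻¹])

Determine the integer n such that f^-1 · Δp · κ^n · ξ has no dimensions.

Balance the L exponent: (-2)·n from κ, plus −(0) + (-1) + (-1) = -2 from the rest, must sum to zero.
-2n − 2 = 0, so n = -1.

-1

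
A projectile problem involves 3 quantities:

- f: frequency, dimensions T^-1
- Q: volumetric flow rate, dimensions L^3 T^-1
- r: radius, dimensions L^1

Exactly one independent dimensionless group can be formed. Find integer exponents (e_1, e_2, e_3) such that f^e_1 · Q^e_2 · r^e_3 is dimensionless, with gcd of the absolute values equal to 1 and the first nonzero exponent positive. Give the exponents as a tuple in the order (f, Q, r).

(1, -1, 3)

L: e_1·(0) + e_2·(3) + e_3·(1) = 0
T: e_1·(-1) + e_2·(-1) + e_3·(0) = 0
Solving this homogeneous linear system for the smallest-integer solution (first nonzero entry positive) gives (1, -1, 3).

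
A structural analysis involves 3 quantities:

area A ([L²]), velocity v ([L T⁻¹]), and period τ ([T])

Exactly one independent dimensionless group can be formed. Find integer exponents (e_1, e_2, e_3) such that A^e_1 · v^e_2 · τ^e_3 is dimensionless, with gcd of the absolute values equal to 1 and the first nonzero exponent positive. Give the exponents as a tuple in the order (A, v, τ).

L: e_1·(2) + e_2·(1) + e_3·(0) = 0
T: e_1·(0) + e_2·(-1) + e_3·(1) = 0
Solving this homogeneous linear system for the smallest-integer solution (first nonzero entry positive) gives (1, -2, -2).

(1, -2, -2)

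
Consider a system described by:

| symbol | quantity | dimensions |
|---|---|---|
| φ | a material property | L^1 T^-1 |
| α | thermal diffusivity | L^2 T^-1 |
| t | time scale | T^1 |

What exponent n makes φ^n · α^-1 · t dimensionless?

2

Balance the L exponent: (1)·n from φ, plus −(2) + (0) = -2 from the rest, must sum to zero.
n − 2 = 0, so n = 2.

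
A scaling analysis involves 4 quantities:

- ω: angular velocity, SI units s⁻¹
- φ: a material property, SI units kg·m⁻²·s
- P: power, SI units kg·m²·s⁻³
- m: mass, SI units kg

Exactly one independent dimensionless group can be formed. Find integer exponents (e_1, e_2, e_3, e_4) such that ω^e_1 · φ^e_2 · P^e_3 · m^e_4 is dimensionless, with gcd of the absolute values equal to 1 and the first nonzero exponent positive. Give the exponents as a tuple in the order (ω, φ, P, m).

(2, -1, -1, 2)

M: e_1·(0) + e_2·(1) + e_3·(1) + e_4·(1) = 0
L: e_1·(0) + e_2·(-2) + e_3·(2) + e_4·(0) = 0
T: e_1·(-1) + e_2·(1) + e_3·(-3) + e_4·(0) = 0
Solving this homogeneous linear system for the smallest-integer solution (first nonzero entry positive) gives (2, -1, -1, 2).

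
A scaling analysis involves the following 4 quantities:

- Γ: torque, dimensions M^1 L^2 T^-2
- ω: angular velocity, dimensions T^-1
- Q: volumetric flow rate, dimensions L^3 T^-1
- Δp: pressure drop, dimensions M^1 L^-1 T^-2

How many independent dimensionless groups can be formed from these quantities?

1

There are 4 variables and 3 base dimensions (M, L, T).
The dimension matrix has rank 3.
Independent dimensionless groups: 4 − 3 = 1.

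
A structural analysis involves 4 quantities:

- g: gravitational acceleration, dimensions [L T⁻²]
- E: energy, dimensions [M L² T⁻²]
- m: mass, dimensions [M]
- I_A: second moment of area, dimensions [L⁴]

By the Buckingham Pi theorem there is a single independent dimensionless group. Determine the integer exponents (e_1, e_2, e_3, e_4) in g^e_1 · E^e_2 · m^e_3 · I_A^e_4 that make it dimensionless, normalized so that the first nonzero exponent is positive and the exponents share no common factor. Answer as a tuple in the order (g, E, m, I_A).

(4, -4, 4, 1)

M: e_1·(0) + e_2·(1) + e_3·(1) + e_4·(0) = 0
L: e_1·(1) + e_2·(2) + e_3·(0) + e_4·(4) = 0
T: e_1·(-2) + e_2·(-2) + e_3·(0) + e_4·(0) = 0
Solving this homogeneous linear system for the smallest-integer solution (first nonzero entry positive) gives (4, -4, 4, 1).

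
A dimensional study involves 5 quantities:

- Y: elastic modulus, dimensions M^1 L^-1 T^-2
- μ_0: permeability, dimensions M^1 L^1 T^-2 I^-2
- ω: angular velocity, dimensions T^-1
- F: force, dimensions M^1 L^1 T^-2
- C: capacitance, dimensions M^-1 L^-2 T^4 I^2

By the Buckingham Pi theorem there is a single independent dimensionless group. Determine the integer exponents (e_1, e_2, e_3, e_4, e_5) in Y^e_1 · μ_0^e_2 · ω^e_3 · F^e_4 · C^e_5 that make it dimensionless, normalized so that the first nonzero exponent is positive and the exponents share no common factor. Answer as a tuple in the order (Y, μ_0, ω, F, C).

M: e_1·(1) + e_2·(1) + e_3·(0) + e_4·(1) + e_5·(-1) = 0
L: e_1·(-1) + e_2·(1) + e_3·(0) + e_4·(1) + e_5·(-2) = 0
T: e_1·(-2) + e_2·(-2) + e_3·(-1) + e_4·(-2) + e_5·(4) = 0
I: e_1·(0) + e_2·(-2) + e_3·(0) + e_4·(0) + e_5·(2) = 0
Solving this homogeneous linear system for the smallest-integer solution (first nonzero entry positive) gives (1, -2, -4, -1, -2).

(1, -2, -4, -1, -2)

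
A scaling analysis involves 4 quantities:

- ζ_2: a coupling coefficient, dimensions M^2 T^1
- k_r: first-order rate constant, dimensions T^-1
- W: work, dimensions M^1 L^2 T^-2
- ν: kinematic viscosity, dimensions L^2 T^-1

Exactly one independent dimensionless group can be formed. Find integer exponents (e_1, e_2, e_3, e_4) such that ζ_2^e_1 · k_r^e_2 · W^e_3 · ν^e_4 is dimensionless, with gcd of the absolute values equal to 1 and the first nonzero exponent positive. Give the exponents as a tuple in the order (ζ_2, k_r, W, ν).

M: e_1·(2) + e_2·(0) + e_3·(1) + e_4·(0) = 0
L: e_1·(0) + e_2·(0) + e_3·(2) + e_4·(2) = 0
T: e_1·(1) + e_2·(-1) + e_3·(-2) + e_4·(-1) = 0
Solving this homogeneous linear system for the smallest-integer solution (first nonzero entry positive) gives (1, 3, -2, 2).

(1, 3, -2, 2)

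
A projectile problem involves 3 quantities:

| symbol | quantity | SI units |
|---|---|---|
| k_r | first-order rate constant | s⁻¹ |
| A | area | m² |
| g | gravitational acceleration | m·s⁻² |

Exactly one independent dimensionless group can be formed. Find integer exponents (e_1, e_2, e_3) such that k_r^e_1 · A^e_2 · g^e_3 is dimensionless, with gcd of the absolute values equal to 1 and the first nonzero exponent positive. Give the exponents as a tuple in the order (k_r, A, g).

(4, 1, -2)

L: e_1·(0) + e_2·(2) + e_3·(1) = 0
T: e_1·(-1) + e_2·(0) + e_3·(-2) = 0
Solving this homogeneous linear system for the smallest-integer solution (first nonzero entry positive) gives (4, 1, -2).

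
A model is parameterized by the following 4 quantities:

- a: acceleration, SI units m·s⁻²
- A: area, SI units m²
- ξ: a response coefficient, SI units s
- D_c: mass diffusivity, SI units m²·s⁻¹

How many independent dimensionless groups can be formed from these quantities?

There are 4 variables and 2 base dimensions (L, T).
The dimension matrix has rank 2.
Independent dimensionless groups: 4 − 2 = 2.

2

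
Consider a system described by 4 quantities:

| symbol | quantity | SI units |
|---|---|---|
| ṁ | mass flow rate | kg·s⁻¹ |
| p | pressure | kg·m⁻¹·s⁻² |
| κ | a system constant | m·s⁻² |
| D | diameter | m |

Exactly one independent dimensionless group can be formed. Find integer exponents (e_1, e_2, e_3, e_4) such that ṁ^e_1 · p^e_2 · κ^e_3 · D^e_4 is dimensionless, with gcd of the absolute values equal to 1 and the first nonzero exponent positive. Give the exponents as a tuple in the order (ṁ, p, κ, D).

M: e_1·(1) + e_2·(1) + e_3·(0) + e_4·(0) = 0
L: e_1·(0) + e_2·(-1) + e_3·(1) + e_4·(1) = 0
T: e_1·(-1) + e_2·(-2) + e_3·(-2) + e_4·(0) = 0
Solving this homogeneous linear system for the smallest-integer solution (first nonzero entry positive) gives (2, -2, 1, -3).

(2, -2, 1, -3)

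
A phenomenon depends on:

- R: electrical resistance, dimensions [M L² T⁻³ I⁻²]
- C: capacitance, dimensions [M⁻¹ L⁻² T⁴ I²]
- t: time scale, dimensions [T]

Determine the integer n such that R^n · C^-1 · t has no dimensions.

-1

Balance the M exponent: (1)·n from R, plus −(-1) + (0) = 1 from the rest, must sum to zero.
n + 1 = 0, so n = -1.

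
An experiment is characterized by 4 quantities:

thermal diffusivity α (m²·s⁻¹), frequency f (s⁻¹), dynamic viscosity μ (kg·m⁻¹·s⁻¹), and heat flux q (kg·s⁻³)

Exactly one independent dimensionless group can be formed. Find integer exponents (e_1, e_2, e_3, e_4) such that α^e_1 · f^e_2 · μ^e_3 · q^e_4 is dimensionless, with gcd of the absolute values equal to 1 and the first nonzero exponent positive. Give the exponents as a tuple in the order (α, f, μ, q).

(1, 3, 2, -2)

M: e_1·(0) + e_2·(0) + e_3·(1) + e_4·(1) = 0
L: e_1·(2) + e_2·(0) + e_3·(-1) + e_4·(0) = 0
T: e_1·(-1) + e_2·(-1) + e_3·(-1) + e_4·(-3) = 0
Solving this homogeneous linear system for the smallest-integer solution (first nonzero entry positive) gives (1, 3, 2, -2).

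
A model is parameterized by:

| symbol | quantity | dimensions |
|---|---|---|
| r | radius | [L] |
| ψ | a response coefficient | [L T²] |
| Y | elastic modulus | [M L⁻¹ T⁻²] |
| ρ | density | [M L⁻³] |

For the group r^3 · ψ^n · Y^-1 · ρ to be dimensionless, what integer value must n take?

-1

Balance the L exponent: (1)·n from ψ, plus 3·(1) − (-1) + (-3) = 1 from the rest, must sum to zero.
n + 1 = 0, so n = -1.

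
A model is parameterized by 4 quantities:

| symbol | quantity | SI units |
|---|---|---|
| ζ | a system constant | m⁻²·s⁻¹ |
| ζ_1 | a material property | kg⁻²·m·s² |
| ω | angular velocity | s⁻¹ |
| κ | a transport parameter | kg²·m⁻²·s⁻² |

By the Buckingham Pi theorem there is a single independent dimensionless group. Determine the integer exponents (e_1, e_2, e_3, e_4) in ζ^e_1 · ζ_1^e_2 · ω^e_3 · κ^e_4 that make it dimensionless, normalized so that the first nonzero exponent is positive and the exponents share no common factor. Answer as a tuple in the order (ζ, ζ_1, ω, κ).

(1, -2, -1, -2)

M: e_1·(0) + e_2·(-2) + e_3·(0) + e_4·(2) = 0
L: e_1·(-2) + e_2·(1) + e_3·(0) + e_4·(-2) = 0
T: e_1·(-1) + e_2·(2) + e_3·(-1) + e_4·(-2) = 0
Solving this homogeneous linear system for the smallest-integer solution (first nonzero entry positive) gives (1, -2, -1, -2).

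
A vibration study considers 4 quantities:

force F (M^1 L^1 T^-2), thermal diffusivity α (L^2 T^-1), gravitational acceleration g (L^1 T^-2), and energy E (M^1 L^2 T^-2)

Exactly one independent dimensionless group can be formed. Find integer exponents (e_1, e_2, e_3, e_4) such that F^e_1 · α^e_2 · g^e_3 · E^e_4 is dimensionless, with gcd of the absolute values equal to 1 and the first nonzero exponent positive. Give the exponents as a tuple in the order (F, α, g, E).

(3, 2, -1, -3)

M: e_1·(1) + e_2·(0) + e_3·(0) + e_4·(1) = 0
L: e_1·(1) + e_2·(2) + e_3·(1) + e_4·(2) = 0
T: e_1·(-2) + e_2·(-1) + e_3·(-2) + e_4·(-2) = 0
Solving this homogeneous linear system for the smallest-integer solution (first nonzero entry positive) gives (3, 2, -1, -3).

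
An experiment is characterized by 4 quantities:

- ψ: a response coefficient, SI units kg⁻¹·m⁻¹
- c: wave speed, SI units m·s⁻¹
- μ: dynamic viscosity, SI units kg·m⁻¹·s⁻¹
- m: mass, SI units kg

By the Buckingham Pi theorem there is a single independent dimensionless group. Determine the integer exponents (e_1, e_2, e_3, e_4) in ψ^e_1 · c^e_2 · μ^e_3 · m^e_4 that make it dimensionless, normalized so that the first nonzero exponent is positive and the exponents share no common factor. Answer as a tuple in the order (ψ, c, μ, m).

M: e_1·(-1) + e_2·(0) + e_3·(1) + e_4·(1) = 0
L: e_1·(-1) + e_2·(1) + e_3·(-1) + e_4·(0) = 0
T: e_1·(0) + e_2·(-1) + e_3·(-1) + e_4·(0) = 0
Solving this homogeneous linear system for the smallest-integer solution (first nonzero entry positive) gives (2, 1, -1, 3).

(2, 1, -1, 3)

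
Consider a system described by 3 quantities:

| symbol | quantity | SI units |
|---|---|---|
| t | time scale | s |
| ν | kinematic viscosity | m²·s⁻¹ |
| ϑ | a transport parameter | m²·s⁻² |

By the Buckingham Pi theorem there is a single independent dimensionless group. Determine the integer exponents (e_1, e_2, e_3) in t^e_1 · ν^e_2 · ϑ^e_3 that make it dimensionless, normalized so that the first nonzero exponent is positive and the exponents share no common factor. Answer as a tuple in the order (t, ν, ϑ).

(1, -1, 1)

L: e_1·(0) + e_2·(2) + e_3·(2) = 0
T: e_1·(1) + e_2·(-1) + e_3·(-2) = 0
Solving this homogeneous linear system for the smallest-integer solution (first nonzero entry positive) gives (1, -1, 1).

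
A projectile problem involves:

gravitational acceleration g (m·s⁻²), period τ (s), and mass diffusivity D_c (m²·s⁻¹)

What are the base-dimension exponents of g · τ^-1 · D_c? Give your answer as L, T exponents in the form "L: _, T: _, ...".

Collect each base-dimension exponent across the product:
  L: (1) − (0) + (2) = 3
  T: (-2) − (1) + (-1) = -4
So the dimensions are [L³ T⁻⁴].

L: 3, T: -4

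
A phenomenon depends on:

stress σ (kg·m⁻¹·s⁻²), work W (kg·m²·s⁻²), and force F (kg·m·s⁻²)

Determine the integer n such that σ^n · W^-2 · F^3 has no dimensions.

Balance the M exponent: (1)·n from σ, plus −2·(1) + 3·(1) = 1 from the rest, must sum to zero.
n + 1 = 0, so n = -1.

-1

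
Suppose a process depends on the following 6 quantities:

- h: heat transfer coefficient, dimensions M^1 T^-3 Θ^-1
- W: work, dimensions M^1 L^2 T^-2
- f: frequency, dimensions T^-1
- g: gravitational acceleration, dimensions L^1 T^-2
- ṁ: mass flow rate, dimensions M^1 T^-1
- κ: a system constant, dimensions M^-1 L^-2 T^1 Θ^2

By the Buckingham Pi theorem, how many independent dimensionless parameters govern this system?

2

There are 6 variables and 4 base dimensions (M, L, T, Θ).
The dimension matrix has rank 4.
Independent dimensionless groups: 6 − 4 = 2.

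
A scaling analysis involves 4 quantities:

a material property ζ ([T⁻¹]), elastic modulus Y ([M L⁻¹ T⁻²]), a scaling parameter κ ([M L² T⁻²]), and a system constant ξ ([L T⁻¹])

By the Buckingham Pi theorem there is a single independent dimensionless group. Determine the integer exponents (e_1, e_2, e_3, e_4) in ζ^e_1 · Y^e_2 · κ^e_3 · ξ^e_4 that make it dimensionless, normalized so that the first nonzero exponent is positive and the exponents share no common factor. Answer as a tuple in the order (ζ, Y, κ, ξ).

M: e_1·(0) + e_2·(1) + e_3·(1) + e_4·(0) = 0
L: e_1·(0) + e_2·(-1) + e_3·(2) + e_4·(1) = 0
T: e_1·(-1) + e_2·(-2) + e_3·(-2) + e_4·(-1) = 0
Solving this homogeneous linear system for the smallest-integer solution (first nonzero entry positive) gives (3, -1, 1, -3).

(3, -1, 1, -3)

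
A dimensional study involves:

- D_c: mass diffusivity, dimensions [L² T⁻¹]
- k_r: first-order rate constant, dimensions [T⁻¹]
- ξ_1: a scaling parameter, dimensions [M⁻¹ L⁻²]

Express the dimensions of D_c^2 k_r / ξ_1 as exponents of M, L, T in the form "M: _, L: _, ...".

Collect each base-dimension exponent across the product:
  M: 2·(0) + (0) − (-1) = 1
  L: 2·(2) + (0) − (-2) = 6
  T: 2·(-1) + (-1) − (0) = -3
So the dimensions are [M L⁶ T⁻³].

M: 1, L: 6, T: -3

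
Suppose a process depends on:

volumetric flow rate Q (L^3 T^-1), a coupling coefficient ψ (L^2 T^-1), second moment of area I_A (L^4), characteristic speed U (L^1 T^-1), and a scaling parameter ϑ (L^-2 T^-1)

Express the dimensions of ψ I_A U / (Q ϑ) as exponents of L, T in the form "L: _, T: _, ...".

L: 6, T: 0

Collect each base-dimension exponent across the product:
  L: −(3) + (2) + (4) + (1) − (-2) = 6
  T: −(-1) + (-1) + (0) + (-1) − (-1) = 0
So the dimensions are [L⁶].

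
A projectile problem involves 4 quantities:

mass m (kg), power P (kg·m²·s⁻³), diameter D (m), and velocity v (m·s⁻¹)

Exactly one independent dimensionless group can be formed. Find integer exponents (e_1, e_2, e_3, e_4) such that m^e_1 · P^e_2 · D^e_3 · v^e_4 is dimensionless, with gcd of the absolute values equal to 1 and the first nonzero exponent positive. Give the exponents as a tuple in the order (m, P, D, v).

(1, -1, -1, 3)

M: e_1·(1) + e_2·(1) + e_3·(0) + e_4·(0) = 0
L: e_1·(0) + e_2·(2) + e_3·(1) + e_4·(1) = 0
T: e_1·(0) + e_2·(-3) + e_3·(0) + e_4·(-1) = 0
Solving this homogeneous linear system for the smallest-integer solution (first nonzero entry positive) gives (1, -1, -1, 3).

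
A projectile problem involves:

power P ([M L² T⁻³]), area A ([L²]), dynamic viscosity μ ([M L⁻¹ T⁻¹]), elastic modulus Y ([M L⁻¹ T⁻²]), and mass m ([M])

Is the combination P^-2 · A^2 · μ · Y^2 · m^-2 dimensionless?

no

Sum the exponent of each base dimension across the product:
  M: −2·[P]_M + 2·[A]_M + [μ]_M + 2·[Y]_M − 2·[m]_M = −2·(1) + 2·(0) + (1) + 2·(1) − 2·(1) = -1
  L: −2·[P]_L + 2·[A]_L + [μ]_L + 2·[Y]_L − 2·[m]_L = −2·(2) + 2·(2) + (-1) + 2·(-1) − 2·(0) = -3
  T: −2·[P]_T + 2·[A]_T + [μ]_T + 2·[Y]_T − 2·[m]_T = −2·(-3) + 2·(0) + (-1) + 2·(-2) − 2·(0) = 1
Net dimensions [M⁻¹ L⁻³ T] ≠ [1] — not dimensionless.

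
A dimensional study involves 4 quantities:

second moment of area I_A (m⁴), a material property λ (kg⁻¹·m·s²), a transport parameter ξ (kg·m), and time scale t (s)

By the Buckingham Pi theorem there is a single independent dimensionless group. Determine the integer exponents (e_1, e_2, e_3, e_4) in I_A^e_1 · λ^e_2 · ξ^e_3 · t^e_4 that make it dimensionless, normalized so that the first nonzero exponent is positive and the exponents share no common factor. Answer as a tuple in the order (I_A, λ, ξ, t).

(1, -2, -2, 4)

M: e_1·(0) + e_2·(-1) + e_3·(1) + e_4·(0) = 0
L: e_1·(4) + e_2·(1) + e_3·(1) + e_4·(0) = 0
T: e_1·(0) + e_2·(2) + e_3·(0) + e_4·(1) = 0
Solving this homogeneous linear system for the smallest-integer solution (first nonzero entry positive) gives (1, -2, -2, 4).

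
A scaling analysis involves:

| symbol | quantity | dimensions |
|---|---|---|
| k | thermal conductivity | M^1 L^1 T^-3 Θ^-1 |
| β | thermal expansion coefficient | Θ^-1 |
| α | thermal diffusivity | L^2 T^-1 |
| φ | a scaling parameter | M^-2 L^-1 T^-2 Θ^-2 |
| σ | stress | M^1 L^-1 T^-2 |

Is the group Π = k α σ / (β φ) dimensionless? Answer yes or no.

no

Sum the exponent of each base dimension across the product:
  M: [k]_M − [β]_M + [α]_M − [φ]_M + [σ]_M = (1) − (0) + (0) − (-2) + (1) = 4
  L: [k]_L − [β]_L + [α]_L − [φ]_L + [σ]_L = (1) − (0) + (2) − (-1) + (-1) = 3
  T: [k]_T − [β]_T + [α]_T − [φ]_T + [σ]_T = (-3) − (0) + (-1) − (-2) + (-2) = -4
  Θ: [k]_Θ − [β]_Θ + [α]_Θ − [φ]_Θ + [σ]_Θ = (-1) − (-1) + (0) − (-2) + (0) = 2
Net dimensions [M⁴ L³ T⁻⁴ Θ²] ≠ [1] — not dimensionless.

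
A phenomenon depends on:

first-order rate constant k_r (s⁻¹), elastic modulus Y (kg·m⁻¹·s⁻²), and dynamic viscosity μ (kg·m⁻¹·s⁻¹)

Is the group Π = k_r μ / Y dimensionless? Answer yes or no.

yes

Sum the exponent of each base dimension across the product:
  M: [k_r]_M − [Y]_M + [μ]_M = (0) − (1) + (1) = 0
  L: [k_r]_L − [Y]_L + [μ]_L = (0) − (-1) + (-1) = 0
  T: [k_r]_T − [Y]_T + [μ]_T = (-1) − (-2) + (-1) = 0
  I: [k_r]_I − [Y]_I + [μ]_I = (0) − (0) + (0) = 0
All base exponents vanish — dimensionless.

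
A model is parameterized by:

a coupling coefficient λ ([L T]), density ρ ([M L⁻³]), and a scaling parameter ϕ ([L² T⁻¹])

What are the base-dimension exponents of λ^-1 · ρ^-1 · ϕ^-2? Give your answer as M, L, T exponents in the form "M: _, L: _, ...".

M: -1, L: -2, T: 1

Collect each base-dimension exponent across the product:
  M: −(0) − (1) − 2·(0) = -1
  L: −(1) − (-3) − 2·(2) = -2
  T: −(1) − (0) − 2·(-1) = 1
So the dimensions are [M⁻¹ L⁻² T].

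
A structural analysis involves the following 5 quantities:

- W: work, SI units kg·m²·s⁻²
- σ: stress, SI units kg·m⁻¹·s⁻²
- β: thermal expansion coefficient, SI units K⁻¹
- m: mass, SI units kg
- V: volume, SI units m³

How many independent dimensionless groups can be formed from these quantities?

There are 5 variables and 4 base dimensions (M, L, T, Θ).
The dimension matrix has rank 4.
Independent dimensionless groups: 5 − 4 = 1.

1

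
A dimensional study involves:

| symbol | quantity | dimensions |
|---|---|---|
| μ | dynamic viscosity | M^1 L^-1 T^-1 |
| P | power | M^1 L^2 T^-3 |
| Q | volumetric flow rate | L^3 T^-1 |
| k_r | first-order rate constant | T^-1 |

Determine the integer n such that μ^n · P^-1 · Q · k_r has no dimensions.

Balance the M exponent: (1)·n from μ, plus −(1) + (0) + (0) = -1 from the rest, must sum to zero.
n − 1 = 0, so n = 1.

1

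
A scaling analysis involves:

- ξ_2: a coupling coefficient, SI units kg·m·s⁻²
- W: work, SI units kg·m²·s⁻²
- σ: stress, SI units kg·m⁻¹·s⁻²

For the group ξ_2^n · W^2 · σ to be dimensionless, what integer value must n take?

Balance the M exponent: (1)·n from ξ_2, plus 2·(1) + (1) = 3 from the rest, must sum to zero.
n + 3 = 0, so n = -3.

-3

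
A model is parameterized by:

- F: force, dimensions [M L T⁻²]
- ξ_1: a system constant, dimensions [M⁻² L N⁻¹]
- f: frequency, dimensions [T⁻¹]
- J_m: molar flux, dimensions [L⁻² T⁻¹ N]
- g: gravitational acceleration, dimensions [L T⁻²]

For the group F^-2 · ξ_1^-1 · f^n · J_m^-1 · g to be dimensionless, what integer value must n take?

Balance the T exponent: (-1)·n from f, plus −2·(-2) − (0) − (-1) + (-2) = 3 from the rest, must sum to zero.
−n + 3 = 0, so n = 3.

3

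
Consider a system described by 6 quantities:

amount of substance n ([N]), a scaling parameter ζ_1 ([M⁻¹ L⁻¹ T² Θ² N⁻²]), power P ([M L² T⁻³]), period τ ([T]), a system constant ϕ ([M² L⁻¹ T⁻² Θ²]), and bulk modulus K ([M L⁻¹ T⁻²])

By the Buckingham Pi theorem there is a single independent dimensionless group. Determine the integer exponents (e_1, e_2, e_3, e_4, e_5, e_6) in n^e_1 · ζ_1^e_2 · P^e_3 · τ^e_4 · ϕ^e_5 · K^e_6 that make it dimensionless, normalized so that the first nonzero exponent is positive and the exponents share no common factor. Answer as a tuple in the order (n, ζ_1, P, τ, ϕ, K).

(2, 1, 1, 3, -1, 2)

M: e_1·(0) + e_2·(-1) + e_3·(1) + e_4·(0) + e_5·(2) + e_6·(1) = 0
L: e_1·(0) + e_2·(-1) + e_3·(2) + e_4·(0) + e_5·(-1) + e_6·(-1) = 0
T: e_1·(0) + e_2·(2) + e_3·(-3) + e_4·(1) + e_5·(-2) + e_6·(-2) = 0
Θ: e_1·(0) + e_2·(2) + e_3·(0) + e_4·(0) + e_5·(2) + e_6·(0) = 0
N: e_1·(1) + e_2·(-2) + e_3·(0) + e_4·(0) + e_5·(0) + e_6·(0) = 0
Solving this homogeneous linear system for the smallest-integer solution (first nonzero entry positive) gives (2, 1, 1, 3, -1, 2).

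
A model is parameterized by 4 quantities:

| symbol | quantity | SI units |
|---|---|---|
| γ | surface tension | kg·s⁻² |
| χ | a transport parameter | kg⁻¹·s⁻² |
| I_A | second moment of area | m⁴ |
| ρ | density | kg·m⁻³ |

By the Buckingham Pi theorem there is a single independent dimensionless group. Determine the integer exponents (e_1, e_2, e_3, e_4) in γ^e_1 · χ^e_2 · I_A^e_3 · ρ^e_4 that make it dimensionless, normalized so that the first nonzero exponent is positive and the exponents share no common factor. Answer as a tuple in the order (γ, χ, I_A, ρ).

(2, -2, -3, -4)

M: e_1·(1) + e_2·(-1) + e_3·(0) + e_4·(1) = 0
L: e_1·(0) + e_2·(0) + e_3·(4) + e_4·(-3) = 0
T: e_1·(-2) + e_2·(-2) + e_3·(0) + e_4·(0) = 0
Solving this homogeneous linear system for the smallest-integer solution (first nonzero entry positive) gives (2, -2, -3, -4).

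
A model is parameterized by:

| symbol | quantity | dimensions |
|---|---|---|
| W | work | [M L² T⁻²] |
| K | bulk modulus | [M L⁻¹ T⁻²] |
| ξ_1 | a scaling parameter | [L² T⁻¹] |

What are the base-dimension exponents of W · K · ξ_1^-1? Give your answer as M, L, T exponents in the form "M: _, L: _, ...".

Collect each base-dimension exponent across the product:
  M: (1) + (1) − (0) = 2
  L: (2) + (-1) − (2) = -1
  T: (-2) + (-2) − (-1) = -3
So the dimensions are [M² L⁻¹ T⁻³].

M: 2, L: -1, T: -3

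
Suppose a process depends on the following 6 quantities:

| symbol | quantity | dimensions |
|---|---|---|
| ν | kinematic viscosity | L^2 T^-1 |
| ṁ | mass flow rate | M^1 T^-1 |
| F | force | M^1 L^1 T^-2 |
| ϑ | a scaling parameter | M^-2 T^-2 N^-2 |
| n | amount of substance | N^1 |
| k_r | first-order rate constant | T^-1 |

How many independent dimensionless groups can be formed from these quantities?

2

There are 6 variables and 4 base dimensions (M, L, T, N).
The dimension matrix has rank 4.
Independent dimensionless groups: 6 − 4 = 2.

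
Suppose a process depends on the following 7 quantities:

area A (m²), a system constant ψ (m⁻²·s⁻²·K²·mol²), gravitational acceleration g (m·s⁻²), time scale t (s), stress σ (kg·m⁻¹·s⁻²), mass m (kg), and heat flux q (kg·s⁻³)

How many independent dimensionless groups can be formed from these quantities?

3

There are 7 variables and 5 base dimensions (M, L, T, Θ, N).
The dimension matrix has rank 4 (less than 5: the dimension vectors are linearly dependent).
Independent dimensionless groups: 7 − 4 = 3.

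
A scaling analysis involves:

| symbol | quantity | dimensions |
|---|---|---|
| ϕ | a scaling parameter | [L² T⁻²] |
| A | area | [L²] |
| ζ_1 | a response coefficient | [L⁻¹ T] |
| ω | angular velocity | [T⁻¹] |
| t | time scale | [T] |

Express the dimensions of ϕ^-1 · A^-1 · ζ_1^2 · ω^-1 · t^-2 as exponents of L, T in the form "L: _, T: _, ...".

L: -6, T: 3

Collect each base-dimension exponent across the product:
  L: −(2) − (2) + 2·(-1) − (0) − 2·(0) = -6
  T: −(-2) − (0) + 2·(1) − (-1) − 2·(1) = 3
So the dimensions are [L⁻⁶ T³].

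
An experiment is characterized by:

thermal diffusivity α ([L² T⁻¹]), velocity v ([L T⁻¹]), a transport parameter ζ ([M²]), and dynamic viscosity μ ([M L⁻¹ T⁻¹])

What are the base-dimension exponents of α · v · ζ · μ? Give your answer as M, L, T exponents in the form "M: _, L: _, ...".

M: 3, L: 2, T: -3

Collect each base-dimension exponent across the product:
  M: (0) + (0) + (2) + (1) = 3
  L: (2) + (1) + (0) + (-1) = 2
  T: (-1) + (-1) + (0) + (-1) = -3
So the dimensions are [M³ L² T⁻³].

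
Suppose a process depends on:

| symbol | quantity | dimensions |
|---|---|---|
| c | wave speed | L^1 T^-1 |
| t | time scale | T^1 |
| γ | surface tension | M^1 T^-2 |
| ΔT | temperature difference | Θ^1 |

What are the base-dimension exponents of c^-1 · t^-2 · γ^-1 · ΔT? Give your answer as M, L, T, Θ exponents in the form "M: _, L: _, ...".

Collect each base-dimension exponent across the product:
  M: −(0) − 2·(0) − (1) + (0) = -1
  L: −(1) − 2·(0) − (0) + (0) = -1
  T: −(-1) − 2·(1) − (-2) + (0) = 1
  Θ: −(0) − 2·(0) − (0) + (1) = 1
So the dimensions are [M⁻¹ L⁻¹ T Θ].

M: -1, L: -1, T: 1, Θ: 1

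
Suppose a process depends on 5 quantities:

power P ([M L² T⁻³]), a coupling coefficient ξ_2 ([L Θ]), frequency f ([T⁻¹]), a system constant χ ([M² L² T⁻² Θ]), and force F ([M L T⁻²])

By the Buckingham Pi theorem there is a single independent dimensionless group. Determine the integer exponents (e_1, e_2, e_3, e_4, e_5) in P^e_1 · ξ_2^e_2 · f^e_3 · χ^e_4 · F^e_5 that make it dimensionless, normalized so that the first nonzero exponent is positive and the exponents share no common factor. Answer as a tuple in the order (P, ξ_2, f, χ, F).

M: e_1·(1) + e_2·(0) + e_3·(0) + e_4·(2) + e_5·(1) = 0
L: e_1·(2) + e_2·(1) + e_3·(0) + e_4·(2) + e_5·(1) = 0
T: e_1·(-3) + e_2·(0) + e_3·(-1) + e_4·(-2) + e_5·(-2) = 0
Θ: e_1·(0) + e_2·(1) + e_3·(0) + e_4·(1) + e_5·(0) = 0
Solving this homogeneous linear system for the smallest-integer solution (first nonzero entry positive) gives (1, -1, 1, 1, -3).

(1, -1, 1, 1, -3)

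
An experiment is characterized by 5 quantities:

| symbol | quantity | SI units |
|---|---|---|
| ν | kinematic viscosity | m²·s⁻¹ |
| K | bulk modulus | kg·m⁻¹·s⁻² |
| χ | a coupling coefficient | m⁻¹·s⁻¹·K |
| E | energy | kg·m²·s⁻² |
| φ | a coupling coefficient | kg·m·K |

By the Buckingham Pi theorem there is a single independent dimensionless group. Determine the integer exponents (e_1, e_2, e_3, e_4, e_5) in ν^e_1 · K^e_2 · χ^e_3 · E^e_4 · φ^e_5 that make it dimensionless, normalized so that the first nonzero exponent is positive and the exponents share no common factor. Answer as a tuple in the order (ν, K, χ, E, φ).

M: e_1·(0) + e_2·(1) + e_3·(0) + e_4·(1) + e_5·(1) = 0
L: e_1·(2) + e_2·(-1) + e_3·(-1) + e_4·(2) + e_5·(1) = 0
T: e_1·(-1) + e_2·(-2) + e_3·(-1) + e_4·(-2) + e_5·(0) = 0
Θ: e_1·(0) + e_2·(0) + e_3·(1) + e_4·(0) + e_5·(1) = 0
Solving this homogeneous linear system for the smallest-integer solution (first nonzero entry positive) gives (3, 2, -1, -3, 1).

(3, 2, -1, -3, 1)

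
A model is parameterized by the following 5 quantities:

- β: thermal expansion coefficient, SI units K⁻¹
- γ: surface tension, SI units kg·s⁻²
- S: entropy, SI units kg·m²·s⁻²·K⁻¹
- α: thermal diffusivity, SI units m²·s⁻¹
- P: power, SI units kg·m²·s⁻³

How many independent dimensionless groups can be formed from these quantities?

1

There are 5 variables and 4 base dimensions (M, L, T, Θ).
The dimension matrix has rank 4.
Independent dimensionless groups: 5 − 4 = 1.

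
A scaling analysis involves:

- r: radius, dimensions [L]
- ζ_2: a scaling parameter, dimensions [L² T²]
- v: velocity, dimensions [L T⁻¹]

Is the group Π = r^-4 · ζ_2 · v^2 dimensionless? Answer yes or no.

yes

Sum the exponent of each base dimension across the product:
  L: −4·[r]_L + [ζ_2]_L + 2·[v]_L = −4·(1) + (2) + 2·(1) = 0
  T: −4·[r]_T + [ζ_2]_T + 2·[v]_T = −4·(0) + (2) + 2·(-1) = 0
All base exponents vanish — dimensionless.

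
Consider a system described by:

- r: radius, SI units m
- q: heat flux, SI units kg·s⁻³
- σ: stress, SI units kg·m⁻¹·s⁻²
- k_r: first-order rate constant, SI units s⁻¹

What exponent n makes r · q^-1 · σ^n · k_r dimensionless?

1

Balance the M exponent: (1)·n from σ, plus (0) − (1) + (0) = -1 from the rest, must sum to zero.
n − 1 = 0, so n = 1.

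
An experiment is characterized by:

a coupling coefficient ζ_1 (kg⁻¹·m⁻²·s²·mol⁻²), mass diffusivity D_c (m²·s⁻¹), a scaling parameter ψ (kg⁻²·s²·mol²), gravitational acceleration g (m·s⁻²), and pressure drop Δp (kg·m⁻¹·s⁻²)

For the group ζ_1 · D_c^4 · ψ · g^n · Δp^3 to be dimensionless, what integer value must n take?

Balance the L exponent: (1)·n from g, plus (-2) + 4·(2) + (0) + 3·(-1) = 3 from the rest, must sum to zero.
n + 3 = 0, so n = -3.

-3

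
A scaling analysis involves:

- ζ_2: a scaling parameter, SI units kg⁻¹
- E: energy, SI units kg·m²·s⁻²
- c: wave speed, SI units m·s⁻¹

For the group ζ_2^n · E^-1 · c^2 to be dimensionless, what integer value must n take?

Balance the M exponent: (-1)·n from ζ_2, plus −(1) + 2·(0) = -1 from the rest, must sum to zero.
−n − 1 = 0, so n = -1.

-1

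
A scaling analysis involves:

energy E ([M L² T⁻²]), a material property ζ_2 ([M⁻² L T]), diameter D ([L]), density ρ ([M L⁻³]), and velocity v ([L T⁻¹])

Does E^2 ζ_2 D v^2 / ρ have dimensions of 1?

Sum the exponent of each base dimension across the product:
  M: 2·[E]_M + [ζ_2]_M + [D]_M − [ρ]_M + 2·[v]_M = 2·(1) + (-2) + (0) − (1) + 2·(0) = -1
  L: 2·[E]_L + [ζ_2]_L + [D]_L − [ρ]_L + 2·[v]_L = 2·(2) + (1) + (1) − (-3) + 2·(1) = 11
  T: 2·[E]_T + [ζ_2]_T + [D]_T − [ρ]_T + 2·[v]_T = 2·(-2) + (1) + (0) − (0) + 2·(-1) = -5
Net dimensions [M⁻¹ L¹¹ T⁻⁵] ≠ [1] — not dimensionless.

no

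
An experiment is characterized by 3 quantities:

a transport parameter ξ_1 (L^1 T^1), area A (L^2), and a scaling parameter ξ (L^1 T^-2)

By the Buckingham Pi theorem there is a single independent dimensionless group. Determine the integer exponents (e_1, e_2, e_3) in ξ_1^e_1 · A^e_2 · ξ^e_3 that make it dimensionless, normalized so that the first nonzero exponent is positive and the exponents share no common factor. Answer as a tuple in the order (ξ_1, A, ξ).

L: e_1·(1) + e_2·(2) + e_3·(1) = 0
T: e_1·(1) + e_2·(0) + e_3·(-2) = 0
Solving this homogeneous linear system for the smallest-integer solution (first nonzero entry positive) gives (4, -3, 2).

(4, -3, 2)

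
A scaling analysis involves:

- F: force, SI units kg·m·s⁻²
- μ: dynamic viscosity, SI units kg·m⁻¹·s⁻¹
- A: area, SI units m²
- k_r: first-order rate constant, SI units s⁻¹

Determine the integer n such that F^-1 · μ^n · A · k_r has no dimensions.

1

Balance the M exponent: (1)·n from μ, plus −(1) + (0) + (0) = -1 from the rest, must sum to zero.
n − 1 = 0, so n = 1.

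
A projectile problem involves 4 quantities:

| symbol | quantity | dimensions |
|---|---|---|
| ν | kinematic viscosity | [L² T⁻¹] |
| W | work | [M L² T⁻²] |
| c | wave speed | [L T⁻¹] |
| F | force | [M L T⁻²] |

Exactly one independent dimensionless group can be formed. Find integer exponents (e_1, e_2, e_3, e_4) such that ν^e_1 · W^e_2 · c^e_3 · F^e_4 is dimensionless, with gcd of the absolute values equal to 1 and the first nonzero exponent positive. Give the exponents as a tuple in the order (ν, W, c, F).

M: e_1·(0) + e_2·(1) + e_3·(0) + e_4·(1) = 0
L: e_1·(2) + e_2·(2) + e_3·(1) + e_4·(1) = 0
T: e_1·(-1) + e_2·(-2) + e_3·(-1) + e_4·(-2) = 0
Solving this homogeneous linear system for the smallest-integer solution (first nonzero entry positive) gives (1, -1, -1, 1).

(1, -1, -1, 1)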